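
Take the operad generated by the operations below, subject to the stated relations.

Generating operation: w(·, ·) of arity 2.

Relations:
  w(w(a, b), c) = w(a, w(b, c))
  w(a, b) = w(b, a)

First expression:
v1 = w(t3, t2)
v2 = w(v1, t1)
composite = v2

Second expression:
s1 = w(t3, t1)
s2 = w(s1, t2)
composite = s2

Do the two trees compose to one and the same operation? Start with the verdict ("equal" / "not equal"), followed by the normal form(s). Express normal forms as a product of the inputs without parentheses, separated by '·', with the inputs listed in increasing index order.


equal — both sides give t1 · t2 · t3

The first expression, normalized: t1 · t2 · t3
The second expression, normalized: t1 · t2 · t3
The normal forms match — equal.


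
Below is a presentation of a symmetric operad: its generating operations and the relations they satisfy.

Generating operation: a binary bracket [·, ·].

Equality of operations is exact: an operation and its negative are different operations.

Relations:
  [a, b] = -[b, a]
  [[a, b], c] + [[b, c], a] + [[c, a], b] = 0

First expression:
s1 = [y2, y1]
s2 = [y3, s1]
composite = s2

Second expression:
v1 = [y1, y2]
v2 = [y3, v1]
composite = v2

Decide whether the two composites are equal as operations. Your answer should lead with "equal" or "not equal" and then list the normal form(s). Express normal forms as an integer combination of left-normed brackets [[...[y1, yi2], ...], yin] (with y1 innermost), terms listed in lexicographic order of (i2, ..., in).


not equal; the first gives [[y1, y2], y3] and the second -[[y1, y2], y3]

In normal form, the first expression is [[y1, y2], y3]
In normal form, the second expression is -[[y1, y2], y3]
They disagree, so not equal.


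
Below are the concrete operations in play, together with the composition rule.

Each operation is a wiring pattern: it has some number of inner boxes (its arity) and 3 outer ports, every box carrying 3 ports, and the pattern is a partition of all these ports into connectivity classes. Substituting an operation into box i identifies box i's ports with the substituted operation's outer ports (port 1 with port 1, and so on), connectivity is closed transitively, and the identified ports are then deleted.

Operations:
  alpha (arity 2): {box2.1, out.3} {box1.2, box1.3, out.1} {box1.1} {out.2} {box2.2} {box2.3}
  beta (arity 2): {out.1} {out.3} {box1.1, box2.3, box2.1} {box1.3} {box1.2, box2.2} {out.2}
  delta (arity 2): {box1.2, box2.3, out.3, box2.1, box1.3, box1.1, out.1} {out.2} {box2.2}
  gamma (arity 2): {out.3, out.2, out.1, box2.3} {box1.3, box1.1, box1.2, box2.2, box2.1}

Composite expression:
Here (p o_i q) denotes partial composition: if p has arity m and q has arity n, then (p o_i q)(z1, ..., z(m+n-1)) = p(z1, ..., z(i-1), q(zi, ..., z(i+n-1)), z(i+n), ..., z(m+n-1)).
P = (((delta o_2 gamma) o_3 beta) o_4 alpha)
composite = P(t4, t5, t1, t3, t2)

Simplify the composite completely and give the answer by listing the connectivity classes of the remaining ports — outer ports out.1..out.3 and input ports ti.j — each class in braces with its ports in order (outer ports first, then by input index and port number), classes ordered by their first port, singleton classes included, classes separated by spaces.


{out.1, out.3, t4.1, t4.2, t4.3} {out.2} {t1.1, t2.1, t3.2, t3.3} {t1.2} {t1.3} {t2.2} {t2.3} {t3.1} {t5.1, t5.2, t5.3}

Treat the ports identified at delta as solder joints: merge, then drop.
composing alpha on (t3, t2), with out.j its own outer ports: {out.1, t3.2, t3.3} {out.2} {out.3, t2.1} {t2.2} {t2.3} {t3.1}
composing beta on (t1, t3, t2), with out.j its own outer ports: {out.1} {out.2} {out.3} {t1.1, t2.1, t3.2, t3.3} {t1.2} {t1.3} {t2.2} {t2.3} {t3.1}
composing gamma on (t5, t1, t3, t2), with out.j its own outer ports: {out.1, out.2, out.3} {t1.1, t2.1, t3.2, t3.3} {t1.2} {t1.3} {t2.2} {t2.3} {t3.1} {t5.1, t5.2, t5.3}
composing delta on (t4, t5, t1, t3, t2), with out.j its own outer ports: {out.1, out.3, t4.1, t4.2, t4.3} {out.2} {t1.1, t2.1, t3.2, t3.3} {t1.2} {t1.3} {t2.2} {t2.3} {t3.1} {t5.1, t5.2, t5.3}


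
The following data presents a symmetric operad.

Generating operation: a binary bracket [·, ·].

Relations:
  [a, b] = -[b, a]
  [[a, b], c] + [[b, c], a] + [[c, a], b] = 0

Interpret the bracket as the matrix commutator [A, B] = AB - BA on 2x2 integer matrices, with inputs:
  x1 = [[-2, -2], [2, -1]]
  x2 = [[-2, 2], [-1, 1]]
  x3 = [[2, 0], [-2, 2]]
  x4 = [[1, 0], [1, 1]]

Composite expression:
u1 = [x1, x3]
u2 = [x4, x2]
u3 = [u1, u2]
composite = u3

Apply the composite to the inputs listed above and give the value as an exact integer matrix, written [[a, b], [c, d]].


[[0, 0], [32, 0]]

[x1, x3] = [[4, 0], [-2, -4]]
[x4, x2] = [[-2, 0], [-3, 2]]
[[x1, x3], [x4, x2]] = [[0, 0], [32, 0]]


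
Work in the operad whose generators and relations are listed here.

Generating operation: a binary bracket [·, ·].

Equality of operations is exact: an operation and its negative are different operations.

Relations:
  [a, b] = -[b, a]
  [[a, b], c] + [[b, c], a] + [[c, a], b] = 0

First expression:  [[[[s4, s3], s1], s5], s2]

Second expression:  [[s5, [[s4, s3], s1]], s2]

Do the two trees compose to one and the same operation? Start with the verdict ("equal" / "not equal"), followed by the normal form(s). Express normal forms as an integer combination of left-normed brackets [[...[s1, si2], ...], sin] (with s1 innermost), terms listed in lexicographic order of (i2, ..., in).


not equal: they reduce to [[[[s1, s3], s4], s5], s2] - [[[[s1, s4], s3], s5], s2] and -[[[[s1, s3], s4], s5], s2] + [[[[s1, s4], s3], s5], s2]


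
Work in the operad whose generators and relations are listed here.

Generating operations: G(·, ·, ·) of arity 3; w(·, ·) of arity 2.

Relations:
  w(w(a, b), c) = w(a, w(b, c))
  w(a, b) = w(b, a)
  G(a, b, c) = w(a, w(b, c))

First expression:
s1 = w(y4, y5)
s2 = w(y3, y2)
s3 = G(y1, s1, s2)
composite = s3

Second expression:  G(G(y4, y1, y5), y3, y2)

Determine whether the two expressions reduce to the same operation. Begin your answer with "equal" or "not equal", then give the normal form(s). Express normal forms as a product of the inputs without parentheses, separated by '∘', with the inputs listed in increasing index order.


Normal form of the first expression: y1 ∘ y2 ∘ y3 ∘ y4 ∘ y5
Normal form of the second expression: y1 ∘ y2 ∘ y3 ∘ y4 ∘ y5
Same normal form: equal.

equal — both sides give y1 ∘ y2 ∘ y3 ∘ y4 ∘ y5


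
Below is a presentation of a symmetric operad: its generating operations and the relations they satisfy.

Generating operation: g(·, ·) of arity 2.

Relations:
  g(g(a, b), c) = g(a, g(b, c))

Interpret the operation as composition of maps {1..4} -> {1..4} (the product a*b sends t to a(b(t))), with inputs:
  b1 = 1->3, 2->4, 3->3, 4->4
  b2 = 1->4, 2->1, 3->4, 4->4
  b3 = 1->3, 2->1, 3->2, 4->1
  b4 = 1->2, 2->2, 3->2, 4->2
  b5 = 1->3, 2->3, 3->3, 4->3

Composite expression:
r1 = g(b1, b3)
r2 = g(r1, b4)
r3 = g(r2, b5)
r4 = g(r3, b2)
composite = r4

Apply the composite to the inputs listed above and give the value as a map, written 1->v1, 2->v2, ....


1->3, 2->3, 3->3, 4->3

g(b1, b3) = 1->3, 2->3, 3->4, 4->3
g(g(b1, b3), b4) = 1->3, 2->3, 3->3, 4->3
g(g(g(b1, b3), b4), b5) = 1->3, 2->3, 3->3, 4->3
g(g(g(g(b1, b3), b4), b5), b2) = 1->3, 2->3, 3->3, 4->3


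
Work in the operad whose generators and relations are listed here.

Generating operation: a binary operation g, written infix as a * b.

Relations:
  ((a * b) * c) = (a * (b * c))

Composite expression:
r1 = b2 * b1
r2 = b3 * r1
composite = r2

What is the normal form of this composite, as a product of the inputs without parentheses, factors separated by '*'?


Every regrouping of g is equal, so read the b-inputs in written order.
(b2 * b1) flattens to b2 * b1
(b3 * (b2 * b1)) flattens to b3 * b2 * b1

b3 * b2 * b1


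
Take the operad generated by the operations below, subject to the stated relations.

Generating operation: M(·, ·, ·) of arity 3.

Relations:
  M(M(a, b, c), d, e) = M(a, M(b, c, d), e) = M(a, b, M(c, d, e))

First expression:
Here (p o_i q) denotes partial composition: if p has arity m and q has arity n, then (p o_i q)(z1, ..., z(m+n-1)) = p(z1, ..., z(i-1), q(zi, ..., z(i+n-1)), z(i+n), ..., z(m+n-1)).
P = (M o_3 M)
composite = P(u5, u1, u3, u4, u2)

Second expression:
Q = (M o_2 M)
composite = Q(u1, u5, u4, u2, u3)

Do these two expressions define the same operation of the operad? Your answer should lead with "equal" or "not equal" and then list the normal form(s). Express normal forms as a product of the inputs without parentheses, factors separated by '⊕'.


not equal: they reduce to u5 ⊕ u1 ⊕ u3 ⊕ u4 ⊕ u2 and u1 ⊕ u5 ⊕ u4 ⊕ u2 ⊕ u3


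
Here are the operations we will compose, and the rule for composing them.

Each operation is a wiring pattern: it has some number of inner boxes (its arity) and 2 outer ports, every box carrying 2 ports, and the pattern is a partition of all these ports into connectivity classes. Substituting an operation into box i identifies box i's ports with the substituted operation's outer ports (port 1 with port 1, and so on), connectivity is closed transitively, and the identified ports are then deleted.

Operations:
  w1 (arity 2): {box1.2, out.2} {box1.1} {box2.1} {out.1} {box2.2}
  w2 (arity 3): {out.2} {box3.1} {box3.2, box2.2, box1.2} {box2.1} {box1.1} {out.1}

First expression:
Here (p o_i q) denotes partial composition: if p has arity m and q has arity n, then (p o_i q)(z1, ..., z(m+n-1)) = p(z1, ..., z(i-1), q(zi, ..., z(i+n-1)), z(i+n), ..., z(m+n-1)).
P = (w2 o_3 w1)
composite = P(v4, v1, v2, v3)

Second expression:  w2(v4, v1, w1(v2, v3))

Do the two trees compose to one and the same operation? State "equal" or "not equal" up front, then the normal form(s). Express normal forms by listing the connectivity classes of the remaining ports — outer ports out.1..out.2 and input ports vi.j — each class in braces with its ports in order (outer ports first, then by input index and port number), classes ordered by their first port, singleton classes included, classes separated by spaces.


equal — both sides give {out.1} {out.2} {v1.1} {v1.2, v2.2, v4.2} {v2.1} {v3.1} {v3.2} {v4.1}

Reducing the first expression gives {out.1} {out.2} {v1.1} {v1.2, v2.2, v4.2} {v2.1} {v3.1} {v3.2} {v4.1}
Reducing the second expression gives {out.1} {out.2} {v1.1} {v1.2, v2.2, v4.2} {v2.1} {v3.1} {v3.2} {v4.1}
The forms coincide; equal.


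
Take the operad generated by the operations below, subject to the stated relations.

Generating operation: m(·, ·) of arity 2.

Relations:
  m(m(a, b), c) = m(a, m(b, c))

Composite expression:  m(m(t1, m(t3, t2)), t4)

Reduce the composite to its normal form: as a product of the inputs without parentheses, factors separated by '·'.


The m-tree's shape is irrelevant; the t-reading-order decides.
m(t3, t2) collapses to t3 · t2
m(t1, m(t3, t2)) collapses to t1 · t3 · t2
m(m(t1, m(t3, t2)), t4) collapses to t1 · t3 · t2 · t4

t1 · t3 · t2 · t4


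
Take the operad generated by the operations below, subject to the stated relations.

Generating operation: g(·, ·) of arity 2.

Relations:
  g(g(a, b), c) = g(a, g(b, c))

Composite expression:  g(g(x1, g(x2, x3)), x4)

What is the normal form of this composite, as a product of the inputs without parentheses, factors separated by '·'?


Every regrouping of g is equal, so read the x-inputs in written order.
g(x2, x3) collapses to x2 · x3
g(x1, g(x2, x3)) collapses to x1 · x2 · x3
g(g(x1, g(x2, x3)), x4) collapses to x1 · x2 · x3 · x4

x1 · x2 · x3 · x4


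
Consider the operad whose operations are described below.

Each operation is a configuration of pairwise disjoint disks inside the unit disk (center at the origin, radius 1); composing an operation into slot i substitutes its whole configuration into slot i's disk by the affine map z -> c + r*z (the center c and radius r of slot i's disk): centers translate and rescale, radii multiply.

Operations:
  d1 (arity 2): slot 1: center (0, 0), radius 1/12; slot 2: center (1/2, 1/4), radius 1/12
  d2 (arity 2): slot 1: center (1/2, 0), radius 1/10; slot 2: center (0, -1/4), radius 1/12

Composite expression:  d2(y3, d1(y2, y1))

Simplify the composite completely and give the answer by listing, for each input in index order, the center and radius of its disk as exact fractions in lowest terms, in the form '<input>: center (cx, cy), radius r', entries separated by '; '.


y1: center (1/24, -11/48), radius 1/144; y2: center (0, -1/4), radius 1/144; y3: center (1/2, 0), radius 1/10

Follow each y-input down from d2: c' goes to c + r*c', radius to r*r'.
tracing y3 down its 1-map path: center (1/2, 0), radius 1/10
tracing y2 down its 2-map path: center (0, -1/4), radius 1/144
tracing y1 down its 2-map path: center (1/24, -11/48), radius 1/144


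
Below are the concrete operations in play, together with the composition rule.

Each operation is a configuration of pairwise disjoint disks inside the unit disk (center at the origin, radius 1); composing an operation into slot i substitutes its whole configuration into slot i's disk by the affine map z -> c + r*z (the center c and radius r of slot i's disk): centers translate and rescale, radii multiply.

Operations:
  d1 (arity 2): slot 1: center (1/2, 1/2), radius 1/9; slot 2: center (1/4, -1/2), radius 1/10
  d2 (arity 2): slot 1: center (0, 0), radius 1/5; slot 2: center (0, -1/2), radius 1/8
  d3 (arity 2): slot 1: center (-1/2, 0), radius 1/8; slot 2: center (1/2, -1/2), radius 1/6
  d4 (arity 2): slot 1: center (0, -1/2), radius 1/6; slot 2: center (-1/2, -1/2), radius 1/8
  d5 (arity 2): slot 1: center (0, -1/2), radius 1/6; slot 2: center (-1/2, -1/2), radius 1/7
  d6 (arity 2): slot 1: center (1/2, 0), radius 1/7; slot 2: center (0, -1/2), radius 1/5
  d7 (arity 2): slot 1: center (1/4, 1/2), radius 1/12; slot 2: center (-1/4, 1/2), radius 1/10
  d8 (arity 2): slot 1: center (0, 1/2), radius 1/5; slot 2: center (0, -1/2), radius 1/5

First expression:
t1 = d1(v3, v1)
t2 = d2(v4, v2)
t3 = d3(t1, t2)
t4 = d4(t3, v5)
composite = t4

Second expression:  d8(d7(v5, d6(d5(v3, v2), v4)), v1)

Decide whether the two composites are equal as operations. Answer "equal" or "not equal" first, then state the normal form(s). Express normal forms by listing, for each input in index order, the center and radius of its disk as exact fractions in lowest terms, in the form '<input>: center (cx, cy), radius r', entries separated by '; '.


The first composite normalizes to v1: center (-5/64, -49/96), radius 1/480; v2: center (1/12, -43/72), radius 1/288; v3: center (-7/96, -47/96), radius 1/432; v4: center (1/12, -7/12), radius 1/180; v5: center (-1/2, -1/2), radius 1/8
The second composite normalizes to v1: center (0, -1/2), radius 1/5; v2: center (-29/700, 419/700), radius 1/2450; v3: center (-1/25, 419/700), radius 1/2100; v4: center (-1/20, 59/100), radius 1/250; v5: center (1/20, 3/5), radius 1/60
Different reductions; not equal.

not equal: they reduce to v1: center (-5/64, -49/96), radius 1/480; v2: center (1/12, -43/72), radius 1/288; v3: center (-7/96, -47/96), radius 1/432; v4: center (1/12, -7/12), radius 1/180; v5: center (-1/2, -1/2), radius 1/8 and v1: center (0, -1/2), radius 1/5; v2: center (-29/700, 419/700), radius 1/2450; v3: center (-1/25, 419/700), radius 1/2100; v4: center (-1/20, 59/100), radius 1/250; v5: center (1/20, 3/5), radius 1/60


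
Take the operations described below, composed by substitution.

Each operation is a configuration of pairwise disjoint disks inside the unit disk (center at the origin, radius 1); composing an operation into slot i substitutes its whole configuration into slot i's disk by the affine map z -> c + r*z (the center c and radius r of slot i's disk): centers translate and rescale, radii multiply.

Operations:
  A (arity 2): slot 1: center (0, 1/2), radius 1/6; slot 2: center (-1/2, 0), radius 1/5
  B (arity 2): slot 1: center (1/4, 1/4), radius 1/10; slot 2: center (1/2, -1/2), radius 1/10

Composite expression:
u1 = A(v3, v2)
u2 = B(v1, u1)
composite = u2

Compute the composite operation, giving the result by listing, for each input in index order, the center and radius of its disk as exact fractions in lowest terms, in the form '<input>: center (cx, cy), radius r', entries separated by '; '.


v1: center (1/4, 1/4), radius 1/10; v2: center (9/20, -1/2), radius 1/50; v3: center (1/2, -9/20), radius 1/60


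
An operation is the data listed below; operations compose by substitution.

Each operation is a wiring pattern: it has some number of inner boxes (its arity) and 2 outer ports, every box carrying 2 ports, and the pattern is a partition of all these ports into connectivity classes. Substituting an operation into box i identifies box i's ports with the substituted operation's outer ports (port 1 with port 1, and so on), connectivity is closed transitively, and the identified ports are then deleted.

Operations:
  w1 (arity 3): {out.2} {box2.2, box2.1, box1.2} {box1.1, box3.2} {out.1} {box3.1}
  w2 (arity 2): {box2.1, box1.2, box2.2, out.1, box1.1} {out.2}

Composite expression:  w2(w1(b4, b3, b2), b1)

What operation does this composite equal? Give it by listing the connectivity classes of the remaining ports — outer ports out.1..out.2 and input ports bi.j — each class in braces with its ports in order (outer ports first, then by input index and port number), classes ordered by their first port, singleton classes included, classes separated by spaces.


{out.1, b1.1, b1.2} {out.2} {b2.1} {b2.2, b4.1} {b3.1, b3.2, b4.2}

Substituting into w2 glues patterns; closure does the rest.
the subtree at w1 composes to {out.1} {out.2} {b2.1} {b2.2, b4.1} {b3.1, b3.2, b4.2} on (b4, b3, b2); out.j = own outer ports
the subtree at w2 composes to {out.1, b1.1, b1.2} {out.2} {b2.1} {b2.2, b4.1} {b3.1, b3.2, b4.2} on (b4, b3, b2, b1); out.j = own outer ports


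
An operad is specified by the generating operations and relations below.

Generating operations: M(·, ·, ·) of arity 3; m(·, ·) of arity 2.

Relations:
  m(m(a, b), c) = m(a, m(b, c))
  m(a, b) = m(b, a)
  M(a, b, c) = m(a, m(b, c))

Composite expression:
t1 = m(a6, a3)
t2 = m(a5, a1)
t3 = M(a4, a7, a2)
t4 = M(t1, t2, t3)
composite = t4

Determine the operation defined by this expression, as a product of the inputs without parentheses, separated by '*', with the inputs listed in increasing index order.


a1 * a2 * a3 * a4 * a5 * a6 * a7


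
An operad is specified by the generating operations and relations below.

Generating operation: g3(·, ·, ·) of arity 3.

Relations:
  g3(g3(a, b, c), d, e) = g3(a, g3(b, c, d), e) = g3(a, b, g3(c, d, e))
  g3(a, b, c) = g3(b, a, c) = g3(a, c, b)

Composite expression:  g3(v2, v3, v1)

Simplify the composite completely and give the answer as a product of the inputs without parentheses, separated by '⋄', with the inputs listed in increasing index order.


v1 ⋄ v2 ⋄ v3

With g3 associative and commutative, the v-input set is all that matters.
g3(v2, v3, v1) linearizes to v2 ⋄ v3 ⋄ v1
the factors in increasing index order: v1 ⋄ v2 ⋄ v3


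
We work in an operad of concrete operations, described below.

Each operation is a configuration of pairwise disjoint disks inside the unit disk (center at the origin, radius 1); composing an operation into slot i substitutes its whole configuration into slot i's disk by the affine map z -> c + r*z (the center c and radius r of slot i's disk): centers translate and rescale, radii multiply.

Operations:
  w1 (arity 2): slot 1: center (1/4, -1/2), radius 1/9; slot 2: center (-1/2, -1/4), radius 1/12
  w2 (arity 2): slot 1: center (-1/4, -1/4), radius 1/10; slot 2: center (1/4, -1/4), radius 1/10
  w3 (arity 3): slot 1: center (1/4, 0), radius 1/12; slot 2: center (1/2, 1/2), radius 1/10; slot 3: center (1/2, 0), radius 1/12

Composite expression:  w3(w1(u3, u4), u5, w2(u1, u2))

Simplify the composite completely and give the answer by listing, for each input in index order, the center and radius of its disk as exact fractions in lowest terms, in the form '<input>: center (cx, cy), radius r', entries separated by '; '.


u1: center (23/48, -1/48), radius 1/120; u2: center (25/48, -1/48), radius 1/120; u3: center (13/48, -1/24), radius 1/108; u4: center (5/24, -1/48), radius 1/144; u5: center (1/2, 1/2), radius 1/10

Affine substitution under w3: radii multiply and u-centers shift.
tracing u3 down its 2-map path: center (13/48, -1/24), radius 1/108
tracing u4 down its 2-map path: center (5/24, -1/48), radius 1/144
tracing u5 down its 1-map path: center (1/2, 1/2), radius 1/10
tracing u1 down its 2-map path: center (23/48, -1/48), radius 1/120
tracing u2 down its 2-map path: center (25/48, -1/48), radius 1/120


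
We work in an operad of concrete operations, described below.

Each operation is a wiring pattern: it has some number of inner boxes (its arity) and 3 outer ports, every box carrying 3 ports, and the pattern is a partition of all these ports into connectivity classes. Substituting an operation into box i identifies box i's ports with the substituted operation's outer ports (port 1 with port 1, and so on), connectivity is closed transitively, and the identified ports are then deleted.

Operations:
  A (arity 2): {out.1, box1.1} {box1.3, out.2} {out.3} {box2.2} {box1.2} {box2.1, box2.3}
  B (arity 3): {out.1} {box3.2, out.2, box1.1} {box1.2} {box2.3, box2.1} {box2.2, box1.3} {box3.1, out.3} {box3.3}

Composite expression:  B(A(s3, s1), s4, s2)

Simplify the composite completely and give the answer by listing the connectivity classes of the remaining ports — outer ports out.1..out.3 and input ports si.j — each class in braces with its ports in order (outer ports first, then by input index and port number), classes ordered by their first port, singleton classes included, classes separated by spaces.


{out.1} {out.2, s2.2, s3.1} {out.3, s2.1} {s1.1, s1.3} {s1.2} {s2.3} {s3.2} {s3.3} {s4.1, s4.3} {s4.2}

Substituting into B glues patterns; closure does the rest.
the subtree at A composes to {out.1, s3.1} {out.2, s3.3} {out.3} {s1.1, s1.3} {s1.2} {s3.2} on (s3, s1); out.j = own outer ports
the subtree at B composes to {out.1} {out.2, s2.2, s3.1} {out.3, s2.1} {s1.1, s1.3} {s1.2} {s2.3} {s3.2} {s3.3} {s4.1, s4.3} {s4.2} on (s3, s1, s4, s2); out.j = own outer ports


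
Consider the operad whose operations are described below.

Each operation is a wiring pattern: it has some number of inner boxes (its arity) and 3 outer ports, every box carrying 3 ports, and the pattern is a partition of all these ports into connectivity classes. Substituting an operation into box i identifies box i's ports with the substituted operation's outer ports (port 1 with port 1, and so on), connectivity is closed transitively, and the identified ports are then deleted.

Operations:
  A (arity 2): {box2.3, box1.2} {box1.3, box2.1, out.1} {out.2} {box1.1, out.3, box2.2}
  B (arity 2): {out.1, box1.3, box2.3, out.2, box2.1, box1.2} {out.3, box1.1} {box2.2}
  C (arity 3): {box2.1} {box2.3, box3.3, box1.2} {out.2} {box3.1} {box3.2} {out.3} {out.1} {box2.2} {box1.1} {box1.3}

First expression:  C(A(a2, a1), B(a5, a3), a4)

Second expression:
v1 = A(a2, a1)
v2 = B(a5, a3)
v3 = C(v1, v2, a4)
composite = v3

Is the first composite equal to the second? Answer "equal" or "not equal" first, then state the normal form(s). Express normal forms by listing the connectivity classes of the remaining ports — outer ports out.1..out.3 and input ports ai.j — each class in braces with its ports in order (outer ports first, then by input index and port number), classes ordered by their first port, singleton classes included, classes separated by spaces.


equal: each reduces to {out.1} {out.2} {out.3} {a1.1, a2.3} {a1.2, a2.1} {a1.3, a2.2} {a3.1, a3.3, a5.2, a5.3} {a3.2} {a4.1} {a4.2} {a4.3, a5.1}


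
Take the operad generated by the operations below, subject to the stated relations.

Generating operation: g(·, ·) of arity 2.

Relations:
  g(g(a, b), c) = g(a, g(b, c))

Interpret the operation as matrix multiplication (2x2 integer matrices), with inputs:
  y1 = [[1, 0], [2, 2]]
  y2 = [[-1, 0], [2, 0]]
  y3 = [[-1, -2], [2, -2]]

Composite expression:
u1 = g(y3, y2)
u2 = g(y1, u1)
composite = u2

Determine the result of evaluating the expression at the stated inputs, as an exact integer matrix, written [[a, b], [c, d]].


[[-3, 0], [-18, 0]]

g(y3, y2) = [[-3, 0], [-6, 0]]
g(y1, g(y3, y2)) = [[-3, 0], [-18, 0]]


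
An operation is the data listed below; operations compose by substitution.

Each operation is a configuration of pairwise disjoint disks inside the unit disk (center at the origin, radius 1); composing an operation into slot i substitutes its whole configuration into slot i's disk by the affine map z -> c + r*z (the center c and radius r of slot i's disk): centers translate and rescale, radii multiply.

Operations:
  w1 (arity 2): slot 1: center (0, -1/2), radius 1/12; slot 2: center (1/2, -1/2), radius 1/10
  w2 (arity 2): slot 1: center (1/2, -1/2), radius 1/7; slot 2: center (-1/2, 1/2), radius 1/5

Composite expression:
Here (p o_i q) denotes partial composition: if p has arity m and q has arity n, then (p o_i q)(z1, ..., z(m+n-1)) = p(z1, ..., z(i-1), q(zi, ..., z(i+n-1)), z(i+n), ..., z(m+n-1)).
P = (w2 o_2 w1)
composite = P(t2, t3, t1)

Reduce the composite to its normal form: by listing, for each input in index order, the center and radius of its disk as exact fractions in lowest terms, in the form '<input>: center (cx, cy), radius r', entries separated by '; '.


Affine substitution under w2: radii multiply and t-centers shift.
input t2: composing its 1 substitution step yields center (1/2, -1/2), radius 1/7
input t3: composing its 2 substitution steps yields center (-1/2, 2/5), radius 1/60
input t1: composing its 2 substitution steps yields center (-2/5, 2/5), radius 1/50

t1: center (-2/5, 2/5), radius 1/50; t2: center (1/2, -1/2), radius 1/7; t3: center (-1/2, 2/5), radius 1/60


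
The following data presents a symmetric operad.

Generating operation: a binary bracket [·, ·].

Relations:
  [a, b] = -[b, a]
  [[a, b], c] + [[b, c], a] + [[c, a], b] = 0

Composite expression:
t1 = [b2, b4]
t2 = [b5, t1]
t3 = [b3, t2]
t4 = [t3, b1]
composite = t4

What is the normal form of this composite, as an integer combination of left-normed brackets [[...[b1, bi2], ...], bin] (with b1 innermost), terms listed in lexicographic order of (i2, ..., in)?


Antisymmetry and Jacobi reduce to b1-anchored left-normed brackets.
Composite bracket: [[b3, [b5, [b2, b4]]], b1]
Under [a, b] = ab - ba we get 16 signed associative words (2^4 = 16).
Keep just the words that open with b1:
  sign of b1b2b4b5b3 is -1, so it contributes -[[[[b1, b2], b4], b5], b3]
  sign of b1b3b2b4b5 is +1, so it contributes +[[[[b1, b3], b2], b4], b5]
  sign of b1b3b4b2b5 is -1, so it contributes -[[[[b1, b3], b4], b2], b5]
  sign of b1b3b5b2b4 is -1, so it contributes -[[[[b1, b3], b5], b2], b4]
  sign of b1b3b5b4b2 is +1, so it contributes +[[[[b1, b3], b5], b4], b2]
  sign of b1b4b2b5b3 is +1, so it contributes +[[[[b1, b4], b2], b5], b3]
  sign of b1b5b2b4b3 is +1, so it contributes +[[[[b1, b5], b2], b4], b3]
  sign of b1b5b4b2b3 is -1, so it contributes -[[[[b1, b5], b4], b2], b3]

-[[[[b1, b2], b4], b5], b3] + [[[[b1, b3], b2], b4], b5] - [[[[b1, b3], b4], b2], b5] - [[[[b1, b3], b5], b2], b4] + [[[[b1, b3], b5], b4], b2] + [[[[b1, b4], b2], b5], b3] + [[[[b1, b5], b2], b4], b3] - [[[[b1, b5], b4], b2], b3]


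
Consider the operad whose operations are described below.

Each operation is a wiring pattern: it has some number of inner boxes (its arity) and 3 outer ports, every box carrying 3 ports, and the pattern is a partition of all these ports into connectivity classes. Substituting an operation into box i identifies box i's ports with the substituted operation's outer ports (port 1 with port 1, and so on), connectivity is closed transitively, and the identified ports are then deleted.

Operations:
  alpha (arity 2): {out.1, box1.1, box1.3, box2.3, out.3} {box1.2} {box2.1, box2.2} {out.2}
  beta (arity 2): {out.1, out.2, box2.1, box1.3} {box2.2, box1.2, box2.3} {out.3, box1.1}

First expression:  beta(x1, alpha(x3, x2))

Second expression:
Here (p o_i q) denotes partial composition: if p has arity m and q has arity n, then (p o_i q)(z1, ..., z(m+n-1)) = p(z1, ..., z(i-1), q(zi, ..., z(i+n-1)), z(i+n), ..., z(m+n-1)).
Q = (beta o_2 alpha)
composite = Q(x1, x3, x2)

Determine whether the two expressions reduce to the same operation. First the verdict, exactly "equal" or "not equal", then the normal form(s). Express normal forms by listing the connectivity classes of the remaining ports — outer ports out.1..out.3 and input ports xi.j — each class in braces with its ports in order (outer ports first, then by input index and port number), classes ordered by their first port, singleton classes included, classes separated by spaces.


equal — both sides give {out.1, out.2, x1.2, x1.3, x2.3, x3.1, x3.3} {out.3, x1.1} {x2.1, x2.2} {x3.2}

In normal form, the first expression is {out.1, out.2, x1.2, x1.3, x2.3, x3.1, x3.3} {out.3, x1.1} {x2.1, x2.2} {x3.2}
In normal form, the second expression is {out.1, out.2, x1.2, x1.3, x2.3, x3.1, x3.3} {out.3, x1.1} {x2.1, x2.2} {x3.2}
One common form — equal.


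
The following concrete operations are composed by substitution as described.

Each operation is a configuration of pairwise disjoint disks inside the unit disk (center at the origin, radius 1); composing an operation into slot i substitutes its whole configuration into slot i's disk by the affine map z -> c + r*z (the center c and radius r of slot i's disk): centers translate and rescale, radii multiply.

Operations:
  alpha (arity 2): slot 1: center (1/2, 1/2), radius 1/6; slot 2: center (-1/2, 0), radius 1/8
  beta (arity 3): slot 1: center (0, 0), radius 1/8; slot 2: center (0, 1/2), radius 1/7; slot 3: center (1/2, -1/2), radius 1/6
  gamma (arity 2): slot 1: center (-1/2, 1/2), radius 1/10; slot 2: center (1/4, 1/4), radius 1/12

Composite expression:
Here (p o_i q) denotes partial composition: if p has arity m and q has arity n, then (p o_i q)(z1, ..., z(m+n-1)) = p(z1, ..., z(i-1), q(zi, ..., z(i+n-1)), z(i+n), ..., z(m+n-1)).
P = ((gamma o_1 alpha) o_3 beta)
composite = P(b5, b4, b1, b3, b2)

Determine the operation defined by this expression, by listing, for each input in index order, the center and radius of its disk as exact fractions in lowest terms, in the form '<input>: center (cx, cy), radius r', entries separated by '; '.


Below gamma, radii multiply path by path; the b-disk centers shift.
b5: after 2 affine steps, its disk has center (-9/20, 11/20), radius 1/60
b4: after 2 affine steps, its disk has center (-11/20, 1/2), radius 1/80
b1: after 2 affine steps, its disk has center (1/4, 1/4), radius 1/96
b3: after 2 affine steps, its disk has center (1/4, 7/24), radius 1/84
b2: after 2 affine steps, its disk has center (7/24, 5/24), radius 1/72

b1: center (1/4, 1/4), radius 1/96; b2: center (7/24, 5/24), radius 1/72; b3: center (1/4, 7/24), radius 1/84; b4: center (-11/20, 1/2), radius 1/80; b5: center (-9/20, 11/20), radius 1/60


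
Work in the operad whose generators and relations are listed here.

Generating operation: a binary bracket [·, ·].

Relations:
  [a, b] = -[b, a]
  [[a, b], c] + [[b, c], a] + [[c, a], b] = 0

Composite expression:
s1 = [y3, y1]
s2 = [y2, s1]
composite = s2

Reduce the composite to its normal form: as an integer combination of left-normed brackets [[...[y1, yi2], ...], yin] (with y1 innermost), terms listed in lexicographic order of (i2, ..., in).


In the tensor algebra, words opening y1 carry the y1-anchored form.
Composite bracket: [y2, [y3, y1]]
Applying ab - ba throughout gives 4 signed words (2^2 = 4).
Keep just the words that open with y1:
  y1y3y2 appears with sign +1, giving the term +[[y1, y3], y2]

[[y1, y3], y2]


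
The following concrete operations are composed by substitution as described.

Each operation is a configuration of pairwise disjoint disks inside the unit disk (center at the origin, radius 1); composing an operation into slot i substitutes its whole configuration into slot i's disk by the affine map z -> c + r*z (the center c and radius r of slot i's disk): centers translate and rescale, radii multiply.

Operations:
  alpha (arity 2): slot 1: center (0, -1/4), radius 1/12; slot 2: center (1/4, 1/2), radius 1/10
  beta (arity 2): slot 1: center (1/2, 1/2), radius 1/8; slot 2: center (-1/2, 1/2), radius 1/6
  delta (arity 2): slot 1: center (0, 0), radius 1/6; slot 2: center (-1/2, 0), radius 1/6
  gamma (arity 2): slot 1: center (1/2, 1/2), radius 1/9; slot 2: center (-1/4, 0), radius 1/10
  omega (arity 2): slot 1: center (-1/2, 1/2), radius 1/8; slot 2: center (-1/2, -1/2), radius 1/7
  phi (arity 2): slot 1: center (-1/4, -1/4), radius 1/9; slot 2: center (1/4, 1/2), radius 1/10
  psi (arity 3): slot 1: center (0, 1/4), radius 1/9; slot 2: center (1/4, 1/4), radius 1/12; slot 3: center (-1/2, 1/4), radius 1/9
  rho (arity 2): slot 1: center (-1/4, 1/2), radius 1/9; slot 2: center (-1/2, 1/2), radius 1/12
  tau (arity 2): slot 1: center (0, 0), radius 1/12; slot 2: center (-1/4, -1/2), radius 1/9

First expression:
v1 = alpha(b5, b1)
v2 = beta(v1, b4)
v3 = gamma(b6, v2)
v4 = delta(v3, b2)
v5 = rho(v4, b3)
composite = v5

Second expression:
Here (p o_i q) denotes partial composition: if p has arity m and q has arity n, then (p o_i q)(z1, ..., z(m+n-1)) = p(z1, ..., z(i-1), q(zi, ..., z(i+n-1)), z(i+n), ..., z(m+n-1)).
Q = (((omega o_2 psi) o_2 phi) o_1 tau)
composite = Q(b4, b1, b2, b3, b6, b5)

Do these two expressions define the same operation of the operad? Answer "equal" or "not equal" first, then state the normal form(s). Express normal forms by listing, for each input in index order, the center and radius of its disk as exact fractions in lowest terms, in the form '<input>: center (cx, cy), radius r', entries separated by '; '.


not equal; first: b1: center (-487/1920, 481/960), radius 1/43200; b2: center (-11/36, 1/2), radius 1/54; b3: center (-1/2, 1/2), radius 1/12; b4: center (-23/90, 541/1080), radius 1/3240; b5: center (-137/540, 577/1152), radius 1/51840; b6: center (-13/54, 55/108), radius 1/486; second: b1: center (-17/32, 7/16), radius 1/72; b2: center (-127/252, -59/126), radius 1/567; b3: center (-125/252, -115/252), radius 1/630; b4: center (-1/2, 1/2), radius 1/96; b5: center (-4/7, -13/28), radius 1/63; b6: center (-13/28, -13/28), radius 1/84

Reducing the first expression gives b1: center (-487/1920, 481/960), radius 1/43200; b2: center (-11/36, 1/2), radius 1/54; b3: center (-1/2, 1/2), radius 1/12; b4: center (-23/90, 541/1080), radius 1/3240; b5: center (-137/540, 577/1152), radius 1/51840; b6: center (-13/54, 55/108), radius 1/486
Reducing the second expression gives b1: center (-17/32, 7/16), radius 1/72; b2: center (-127/252, -59/126), radius 1/567; b3: center (-125/252, -115/252), radius 1/630; b4: center (-1/2, 1/2), radius 1/96; b5: center (-4/7, -13/28), radius 1/63; b6: center (-13/28, -13/28), radius 1/84
Different reductions; not equal.


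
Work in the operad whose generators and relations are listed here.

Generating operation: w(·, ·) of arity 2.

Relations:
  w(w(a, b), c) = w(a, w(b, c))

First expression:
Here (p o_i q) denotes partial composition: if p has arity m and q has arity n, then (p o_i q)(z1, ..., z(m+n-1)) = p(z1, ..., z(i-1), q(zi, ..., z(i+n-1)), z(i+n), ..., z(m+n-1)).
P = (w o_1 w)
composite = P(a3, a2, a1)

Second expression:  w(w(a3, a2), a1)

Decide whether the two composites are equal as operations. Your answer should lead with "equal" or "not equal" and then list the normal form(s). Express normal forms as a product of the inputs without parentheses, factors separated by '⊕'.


equal — both sides give a3 ⊕ a2 ⊕ a1

Reducing the first expression gives a3 ⊕ a2 ⊕ a1
Reducing the second expression gives a3 ⊕ a2 ⊕ a1
Same normal form: equal.


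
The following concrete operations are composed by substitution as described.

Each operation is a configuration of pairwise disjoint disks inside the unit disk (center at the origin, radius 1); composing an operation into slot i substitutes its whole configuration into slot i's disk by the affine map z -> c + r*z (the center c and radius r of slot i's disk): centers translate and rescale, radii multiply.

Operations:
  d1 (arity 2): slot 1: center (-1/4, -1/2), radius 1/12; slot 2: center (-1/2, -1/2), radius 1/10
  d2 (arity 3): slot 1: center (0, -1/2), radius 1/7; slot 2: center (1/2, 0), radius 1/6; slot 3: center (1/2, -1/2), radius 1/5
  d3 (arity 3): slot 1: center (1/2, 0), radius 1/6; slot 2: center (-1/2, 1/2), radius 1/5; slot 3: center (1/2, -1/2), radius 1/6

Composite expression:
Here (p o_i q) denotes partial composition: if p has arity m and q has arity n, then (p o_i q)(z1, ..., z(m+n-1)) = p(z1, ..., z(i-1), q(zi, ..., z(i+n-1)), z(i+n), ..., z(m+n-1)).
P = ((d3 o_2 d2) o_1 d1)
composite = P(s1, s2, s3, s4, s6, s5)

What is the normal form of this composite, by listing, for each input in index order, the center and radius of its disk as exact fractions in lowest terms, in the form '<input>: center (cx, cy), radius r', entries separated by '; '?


s1: center (11/24, -1/12), radius 1/72; s2: center (5/12, -1/12), radius 1/60; s3: center (-1/2, 2/5), radius 1/35; s4: center (-2/5, 1/2), radius 1/30; s5: center (1/2, -1/2), radius 1/6; s6: center (-2/5, 2/5), radius 1/25

Each s-disk chains the slot maps above it in d3; radii multiply.
tracing s1 down its 2-map path: center (11/24, -1/12), radius 1/72
tracing s2 down its 2-map path: center (5/12, -1/12), radius 1/60
tracing s3 down its 2-map path: center (-1/2, 2/5), radius 1/35
tracing s4 down its 2-map path: center (-2/5, 1/2), radius 1/30
tracing s6 down its 2-map path: center (-2/5, 2/5), radius 1/25
tracing s5 down its 1-map path: center (1/2, -1/2), radius 1/6


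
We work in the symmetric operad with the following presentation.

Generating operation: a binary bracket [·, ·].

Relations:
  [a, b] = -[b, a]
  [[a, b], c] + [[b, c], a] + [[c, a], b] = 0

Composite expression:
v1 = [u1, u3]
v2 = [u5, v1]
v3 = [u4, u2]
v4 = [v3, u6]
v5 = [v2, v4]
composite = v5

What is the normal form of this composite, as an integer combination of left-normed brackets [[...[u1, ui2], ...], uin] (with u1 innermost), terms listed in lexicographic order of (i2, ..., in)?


[[[[[u1, u3], u5], u2], u4], u6] - [[[[[u1, u3], u5], u4], u2], u6] - [[[[[u1, u3], u5], u6], u2], u4] + [[[[[u1, u3], u5], u6], u4], u2]

Left-normed coefficients sit on the u1-initial expansion words.
Composite bracket: [[u5, [u1, u3]], [[u4, u2], u6]]
Each bracket splits as ab - ba, giving 32 signed words (2^5 = 32).
Keep just the words that open with u1:
  sign of u1u3u5u2u4u6 is +1, so it contributes +[[[[[u1, u3], u5], u2], u4], u6]
  sign of u1u3u5u4u2u6 is -1, so it contributes -[[[[[u1, u3], u5], u4], u2], u6]
  sign of u1u3u5u6u2u4 is -1, so it contributes -[[[[[u1, u3], u5], u6], u2], u4]
  sign of u1u3u5u6u4u2 is +1, so it contributes +[[[[[u1, u3], u5], u6], u4], u2]


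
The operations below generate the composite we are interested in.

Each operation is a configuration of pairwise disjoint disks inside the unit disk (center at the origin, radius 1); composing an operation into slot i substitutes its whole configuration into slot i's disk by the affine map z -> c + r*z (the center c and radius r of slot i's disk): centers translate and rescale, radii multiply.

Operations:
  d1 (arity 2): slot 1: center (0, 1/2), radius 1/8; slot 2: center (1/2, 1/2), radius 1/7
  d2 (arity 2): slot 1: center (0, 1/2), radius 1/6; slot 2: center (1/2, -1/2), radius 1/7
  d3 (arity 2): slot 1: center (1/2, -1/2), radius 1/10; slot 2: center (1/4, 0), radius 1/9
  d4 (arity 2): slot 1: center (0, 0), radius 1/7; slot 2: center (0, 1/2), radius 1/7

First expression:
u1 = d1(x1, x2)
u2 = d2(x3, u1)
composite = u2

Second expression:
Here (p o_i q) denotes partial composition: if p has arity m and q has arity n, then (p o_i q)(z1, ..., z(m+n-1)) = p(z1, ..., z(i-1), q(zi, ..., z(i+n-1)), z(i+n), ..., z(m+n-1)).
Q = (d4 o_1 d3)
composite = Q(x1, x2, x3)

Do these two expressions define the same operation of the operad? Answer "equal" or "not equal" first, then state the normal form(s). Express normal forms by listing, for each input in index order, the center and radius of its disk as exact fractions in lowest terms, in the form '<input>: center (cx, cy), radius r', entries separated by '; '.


The first expression reduces to x1: center (1/2, -3/7), radius 1/56; x2: center (4/7, -3/7), radius 1/49; x3: center (0, 1/2), radius 1/6
The second expression reduces to x1: center (1/14, -1/14), radius 1/70; x2: center (1/28, 0), radius 1/63; x3: center (0, 1/2), radius 1/7
The forms do not match — not equal.

not equal — first x1: center (1/2, -3/7), radius 1/56; x2: center (4/7, -3/7), radius 1/49; x3: center (0, 1/2), radius 1/6, second x1: center (1/14, -1/14), radius 1/70; x2: center (1/28, 0), radius 1/63; x3: center (0, 1/2), radius 1/7
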